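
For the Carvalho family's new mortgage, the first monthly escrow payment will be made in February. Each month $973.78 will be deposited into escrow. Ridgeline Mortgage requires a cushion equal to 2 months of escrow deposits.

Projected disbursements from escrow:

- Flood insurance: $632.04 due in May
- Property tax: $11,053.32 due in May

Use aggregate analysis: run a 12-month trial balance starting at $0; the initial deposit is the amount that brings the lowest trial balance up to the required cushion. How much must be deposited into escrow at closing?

$9,737.80

Cushion = 2 × $973.78 = $1,947.56
Trial balance (start $0, +$973.78 each month, − disbursements):
  Feb: +$973.78 → $973.78
  Mar: +$973.78 → $1,947.56
  Apr: +$973.78 → $2,921.34
  May: +$973.78 − $11,685.36 → -$7,790.24
  Jun: +$973.78 → -$6,816.46
  Jul: +$973.78 → -$5,842.68
  Aug: +$973.78 → -$4,868.90
  Sep: +$973.78 → -$3,895.12
  Oct: +$973.78 → -$2,921.34
  Nov: +$973.78 → -$1,947.56
  Dec: +$973.78 → -$973.78
  Jan: +$973.78 → $0.00
Lowest trial balance = -$7,790.24 (May)
Initial deposit = cushion − low point = $1,947.56 − (-$7,790.24) = $9,737.80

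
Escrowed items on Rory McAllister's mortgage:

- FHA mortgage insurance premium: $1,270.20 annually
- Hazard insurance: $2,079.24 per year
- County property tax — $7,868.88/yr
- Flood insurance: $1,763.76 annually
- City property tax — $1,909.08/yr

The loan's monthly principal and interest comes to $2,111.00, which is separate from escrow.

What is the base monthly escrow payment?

FHA mortgage insurance premium = $1,270.20/yr
Hazard insurance = $2,079.24/yr
County property tax = $7,868.88/yr
Flood insurance = $1,763.76/yr
City property tax = $1,909.08/yr
Annual escrow total = $1,270.20 + $2,079.24 + $7,868.88 + $1,763.76 + $1,909.08 = $14,891.16
Per month = $14,891.16 / 12 = $1,240.93

$1,240.93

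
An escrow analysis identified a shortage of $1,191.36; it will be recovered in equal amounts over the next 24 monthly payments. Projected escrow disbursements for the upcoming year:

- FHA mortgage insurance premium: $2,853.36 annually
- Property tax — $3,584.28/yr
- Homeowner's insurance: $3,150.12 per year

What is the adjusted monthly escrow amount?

$848.62

FHA mortgage insurance premium — $2,853.36 per year
Property tax — $3,584.28 per year
Homeowner's insurance — $3,150.12 per year
Combined annual = $2,853.36 + $3,584.28 + $3,150.12 = $9,587.76
Monthly = $9,587.76 ÷ 12 = $798.98
Shortage spread = $1,191.36 / 24 = $49.64/mo
New monthly escrow = $798.98 + $49.64 = $848.62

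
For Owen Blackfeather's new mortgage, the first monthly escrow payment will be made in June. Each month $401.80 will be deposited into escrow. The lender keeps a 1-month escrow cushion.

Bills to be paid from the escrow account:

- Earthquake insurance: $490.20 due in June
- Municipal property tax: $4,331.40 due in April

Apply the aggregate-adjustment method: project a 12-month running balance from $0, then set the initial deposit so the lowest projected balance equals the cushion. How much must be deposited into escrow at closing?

Cushion = 1 × $401.80 = $401.80
Trial balance (start $0, +$401.80 each month, − disbursements):
  Jun: +$401.80 − $490.20 → -$88.40
  Jul: +$401.80 → $313.40
  Aug: +$401.80 → $715.20
  Sep: +$401.80 → $1,117.00
  Oct: +$401.80 → $1,518.80
  Nov: +$401.80 → $1,920.60
  Dec: +$401.80 → $2,322.40
  Jan: +$401.80 → $2,724.20
  Feb: +$401.80 → $3,126.00
  Mar: +$401.80 → $3,527.80
  Apr: +$401.80 − $4,331.40 → -$401.80
  May: +$401.80 → $0.00
Lowest trial balance = -$401.80 (Apr)
Initial deposit = cushion − low point = $401.80 − (-$401.80) = $803.60

$803.60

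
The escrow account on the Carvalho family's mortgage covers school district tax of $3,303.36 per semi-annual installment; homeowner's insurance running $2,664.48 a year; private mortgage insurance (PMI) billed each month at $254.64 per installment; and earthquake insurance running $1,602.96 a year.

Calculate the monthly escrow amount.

School district tax = $3,303.36 × 2 = $6,606.72 annually
Homeowner's insurance = $2,664.48 annually
Private mortgage insurance (PMI) = $254.64 × 12 = $3,055.68 annually
Earthquake insurance = $1,602.96 annually
Total per year = $13,929.84
Per month = $13,929.84 / 12 = $1,160.82

$1,160.82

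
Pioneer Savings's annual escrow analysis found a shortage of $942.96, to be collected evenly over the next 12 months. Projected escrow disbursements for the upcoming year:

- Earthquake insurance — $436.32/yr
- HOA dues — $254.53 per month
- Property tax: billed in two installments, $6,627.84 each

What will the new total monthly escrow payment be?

$1,474.11

Earthquake insurance = $436.32 per year
HOA dues = $254.53 × 12 = $3,054.36 per year
Property tax = $6,627.84 × 2 = $13,255.68 per year
Total annual escrow = $436.32 + $3,054.36 + $13,255.68 = $16,746.36
Monthly escrow = $16,746.36 ÷ 12 = $1,395.53
Shortage per month = $942.96 ÷ 12 = $78.58
New monthly escrow = $1,395.53 + $78.58 = $1,474.11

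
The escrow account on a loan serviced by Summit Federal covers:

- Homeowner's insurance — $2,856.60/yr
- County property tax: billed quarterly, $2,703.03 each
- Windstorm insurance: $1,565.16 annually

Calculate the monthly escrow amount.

$1,269.49

Homeowner's insurance — $2,856.60
County property tax — $2,703.03 × 4 = $10,812.12
Windstorm insurance — $1,565.16
Combined annual = $15,233.88
Base monthly escrow = $15,233.88 ÷ 12 = $1,269.49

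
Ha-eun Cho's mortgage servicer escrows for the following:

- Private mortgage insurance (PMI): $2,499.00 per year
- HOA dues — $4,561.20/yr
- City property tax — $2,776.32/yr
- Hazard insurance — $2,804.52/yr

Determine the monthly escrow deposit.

$1,053.42

Private mortgage insurance (PMI): $2,499.00 per year
HOA dues: $4,561.20 per year
City property tax: $2,776.32 per year
Hazard insurance: $2,804.52 per year
Combined annual = $12,641.04
Monthly = $12,641.04 ÷ 12 = $1,053.42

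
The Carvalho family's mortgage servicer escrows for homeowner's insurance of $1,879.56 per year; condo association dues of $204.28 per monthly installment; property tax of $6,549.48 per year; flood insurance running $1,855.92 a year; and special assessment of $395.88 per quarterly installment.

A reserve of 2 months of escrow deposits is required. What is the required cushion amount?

$2,386.64

Homeowner's insurance = $1,879.56 per year
Condo association dues = $204.28 × 12 = $2,451.36 per year
Property tax = $6,549.48 per year
Flood insurance = $1,855.92 per year
Special assessment = $395.88 × 4 = $1,583.52 per year
Yearly total = $1,879.56 + $2,451.36 + $6,549.48 + $1,855.92 + $1,583.52 = $14,319.84
Monthly = $14,319.84 ÷ 12 = $1,193.32
Reserve = 2 × $1,193.32 = $2,386.64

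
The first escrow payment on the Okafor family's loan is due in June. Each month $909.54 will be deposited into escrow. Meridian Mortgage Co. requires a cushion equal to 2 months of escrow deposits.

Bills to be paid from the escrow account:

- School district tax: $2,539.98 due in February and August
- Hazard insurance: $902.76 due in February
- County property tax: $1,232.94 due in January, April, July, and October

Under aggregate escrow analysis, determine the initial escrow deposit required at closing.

Cushion = 2 × $909.54 = $1,819.08
Trial balance (start $0, +$909.54 each month, − disbursements):
  Jun: +$909.54 → $909.54
  Jul: +$909.54 − $1,232.94 → $586.14
  Aug: +$909.54 − $2,539.98 → -$1,044.30
  Sep: +$909.54 → -$134.76
  Oct: +$909.54 − $1,232.94 → -$458.16
  Nov: +$909.54 → $451.38
  Dec: +$909.54 → $1,360.92
  Jan: +$909.54 − $1,232.94 → $1,037.52
  Feb: +$909.54 − $3,442.74 → -$1,495.68
  Mar: +$909.54 → -$586.14
  Apr: +$909.54 − $1,232.94 → -$909.54
  May: +$909.54 → $0.00
Lowest trial balance = -$1,495.68 (Feb)
Initial deposit = cushion − low point = $1,819.08 − (-$1,495.68) = $3,314.76

$3,314.76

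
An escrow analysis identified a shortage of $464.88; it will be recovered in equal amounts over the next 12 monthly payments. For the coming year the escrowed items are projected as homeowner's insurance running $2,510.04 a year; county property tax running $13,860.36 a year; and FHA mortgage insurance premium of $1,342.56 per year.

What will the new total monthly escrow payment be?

Homeowner's insurance: $2,510.04 annually
County property tax: $13,860.36 annually
FHA mortgage insurance premium: $1,342.56 annually
Combined annual = $17,712.96
Monthly = $17,712.96 / 12 = $1,476.08
Shortage per month = $464.88 / 12 = $38.74
Adjusted monthly = $1,476.08 + $38.74 = $1,514.82

$1,514.82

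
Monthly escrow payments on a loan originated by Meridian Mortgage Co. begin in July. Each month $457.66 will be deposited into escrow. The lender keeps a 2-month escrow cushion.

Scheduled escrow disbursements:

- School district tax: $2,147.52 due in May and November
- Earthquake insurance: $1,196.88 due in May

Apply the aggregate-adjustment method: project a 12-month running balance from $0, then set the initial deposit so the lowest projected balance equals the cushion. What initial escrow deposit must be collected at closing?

$1,372.98

Cushion = 2 × $457.66 = $915.32
Trial balance (start $0, +$457.66 each month, − disbursements):
  Jul: +$457.66 → $457.66
  Aug: +$457.66 → $915.32
  Sep: +$457.66 → $1,372.98
  Oct: +$457.66 → $1,830.64
  Nov: +$457.66 − $2,147.52 → $140.78
  Dec: +$457.66 → $598.44
  Jan: +$457.66 → $1,056.10
  Feb: +$457.66 → $1,513.76
  Mar: +$457.66 → $1,971.42
  Apr: +$457.66 → $2,429.08
  May: +$457.66 − $3,344.40 → -$457.66
  Jun: +$457.66 → $0.00
Lowest trial balance = -$457.66 (May)
Initial deposit = cushion − low point = $915.32 − (-$457.66) = $1,372.98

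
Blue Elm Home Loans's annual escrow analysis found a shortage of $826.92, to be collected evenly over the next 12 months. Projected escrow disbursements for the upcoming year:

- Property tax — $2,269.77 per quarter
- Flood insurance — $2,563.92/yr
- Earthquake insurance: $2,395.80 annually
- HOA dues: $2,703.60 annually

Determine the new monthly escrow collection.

$1,464.11

Property tax: $2,269.77 × 4 = $9,079.08
Flood insurance: $2,563.92
Earthquake insurance: $2,395.80
HOA dues: $2,703.60
Combined annual = $9,079.08 + $2,563.92 + $2,395.80 + $2,703.60 = $16,742.40
Per month = $16,742.40 / 12 = $1,395.20
Monthly shortage recovery: $826.92 ÷ 12 = $68.91
Adjusted monthly = $1,395.20 + $68.91 = $1,464.11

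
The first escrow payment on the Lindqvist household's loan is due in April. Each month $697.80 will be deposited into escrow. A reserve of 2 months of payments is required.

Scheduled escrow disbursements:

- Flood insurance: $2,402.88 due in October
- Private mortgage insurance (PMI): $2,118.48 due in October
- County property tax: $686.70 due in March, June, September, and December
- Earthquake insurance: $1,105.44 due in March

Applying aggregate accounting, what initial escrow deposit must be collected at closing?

$2,405.76

Cushion = 2 × $697.80 = $1,395.60
Trial balance (start $0, +$697.80 each month, − disbursements):
  Apr: +$697.80 → $697.80
  May: +$697.80 → $1,395.60
  Jun: +$697.80 − $686.70 → $1,406.70
  Jul: +$697.80 → $2,104.50
  Aug: +$697.80 → $2,802.30
  Sep: +$697.80 − $686.70 → $2,813.40
  Oct: +$697.80 − $4,521.36 → -$1,010.16
  Nov: +$697.80 → -$312.36
  Dec: +$697.80 − $686.70 → -$301.26
  Jan: +$697.80 → $396.54
  Feb: +$697.80 → $1,094.34
  Mar: +$697.80 − $1,792.14 → $0.00
Lowest trial balance = -$1,010.16 (Oct)
Initial deposit = cushion − low point = $1,395.60 − (-$1,010.16) = $2,405.76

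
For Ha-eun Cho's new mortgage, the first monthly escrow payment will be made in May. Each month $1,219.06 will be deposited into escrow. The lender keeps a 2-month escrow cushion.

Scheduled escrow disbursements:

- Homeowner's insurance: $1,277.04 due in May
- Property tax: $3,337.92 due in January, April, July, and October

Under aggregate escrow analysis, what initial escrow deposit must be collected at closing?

Cushion = 2 × $1,219.06 = $2,438.12
Trial balance (start $0, +$1,219.06 each month, − disbursements):
  May: +$1,219.06 − $1,277.04 → -$57.98
  Jun: +$1,219.06 → $1,161.08
  Jul: +$1,219.06 − $3,337.92 → -$957.78
  Aug: +$1,219.06 → $261.28
  Sep: +$1,219.06 → $1,480.34
  Oct: +$1,219.06 − $3,337.92 → -$638.52
  Nov: +$1,219.06 → $580.54
  Dec: +$1,219.06 → $1,799.60
  Jan: +$1,219.06 − $3,337.92 → -$319.26
  Feb: +$1,219.06 → $899.80
  Mar: +$1,219.06 → $2,118.86
  Apr: +$1,219.06 − $3,337.92 → $0.00
Lowest trial balance = -$957.78 (Jul)
Initial deposit = cushion − low point = $2,438.12 − (-$957.78) = $3,395.90

$3,395.90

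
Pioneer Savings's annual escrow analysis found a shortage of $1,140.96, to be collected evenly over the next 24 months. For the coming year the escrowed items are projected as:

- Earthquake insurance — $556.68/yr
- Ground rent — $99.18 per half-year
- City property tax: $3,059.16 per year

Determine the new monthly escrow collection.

Earthquake insurance — $556.68/yr
Ground rent — $99.18 × 2 = $198.36/yr
City property tax — $3,059.16/yr
Annual escrow total = $556.68 + $198.36 + $3,059.16 = $3,814.20
Monthly = $3,814.20 / 12 = $317.85
Shortage spread = $1,140.96 / 24 = $47.54/mo
New monthly escrow = $317.85 + $47.54 = $365.39

$365.39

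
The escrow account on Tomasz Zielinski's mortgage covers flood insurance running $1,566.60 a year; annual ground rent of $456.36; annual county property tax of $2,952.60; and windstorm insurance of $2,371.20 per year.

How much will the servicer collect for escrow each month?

$612.23

Flood insurance: $1,566.60 per year
Ground rent: $456.36 per year
County property tax: $2,952.60 per year
Windstorm insurance: $2,371.20 per year
Yearly total = $1,566.60 + $456.36 + $2,952.60 + $2,371.20 = $7,346.76
Per month = $7,346.76 / 12 = $612.23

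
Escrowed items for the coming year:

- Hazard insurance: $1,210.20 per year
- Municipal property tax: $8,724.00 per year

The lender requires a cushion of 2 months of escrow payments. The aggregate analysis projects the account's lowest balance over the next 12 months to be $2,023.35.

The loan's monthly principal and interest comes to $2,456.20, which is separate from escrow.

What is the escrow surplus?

$367.65

Hazard insurance — $1,210.20 annually
Municipal property tax — $8,724.00 annually
Total per year = $9,934.20
Monthly = $9,934.20 / 12 = $827.85
Cushion = 2 × $827.85 = $1,655.70
Surplus = $2,023.35 − $1,655.70 = $367.65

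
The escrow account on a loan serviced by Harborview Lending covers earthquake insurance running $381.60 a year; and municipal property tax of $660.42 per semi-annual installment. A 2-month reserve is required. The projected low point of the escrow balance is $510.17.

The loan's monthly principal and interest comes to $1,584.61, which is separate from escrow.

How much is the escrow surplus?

Earthquake insurance — $381.60/yr
Municipal property tax — $660.42 × 2 = $1,320.84/yr
Annual escrow total = $381.60 + $1,320.84 = $1,702.44
Base monthly escrow = $1,702.44 / 12 = $141.87
Required cushion = 2 × $141.87 = $283.74
Excess over cushion: $510.17 − $283.74 = $226.43

$226.43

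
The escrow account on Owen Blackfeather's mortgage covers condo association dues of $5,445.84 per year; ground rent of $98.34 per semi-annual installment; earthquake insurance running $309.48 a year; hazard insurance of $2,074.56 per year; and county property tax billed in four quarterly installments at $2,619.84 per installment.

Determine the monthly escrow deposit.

Condo association dues = $5,445.84 annually
Ground rent = $98.34 × 2 = $196.68 annually
Earthquake insurance = $309.48 annually
Hazard insurance = $2,074.56 annually
County property tax = $2,619.84 × 4 = $10,479.36 annually
Total per year = $18,505.92
Monthly escrow = $18,505.92 ÷ 12 = $1,542.16

$1,542.16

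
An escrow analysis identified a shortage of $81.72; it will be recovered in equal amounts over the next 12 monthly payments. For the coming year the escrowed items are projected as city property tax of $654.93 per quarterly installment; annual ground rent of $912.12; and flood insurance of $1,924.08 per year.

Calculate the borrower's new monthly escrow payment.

$461.47

City property tax: $654.93 × 4 = $2,619.72 annually
Ground rent: $912.12 annually
Flood insurance: $1,924.08 annually
Yearly total = $2,619.72 + $912.12 + $1,924.08 = $5,455.92
Per month = $5,455.92 ÷ 12 = $454.66
Shortage spread = $81.72 ÷ 12 = $6.81/mo
New monthly escrow = $454.66 + $6.81 = $461.47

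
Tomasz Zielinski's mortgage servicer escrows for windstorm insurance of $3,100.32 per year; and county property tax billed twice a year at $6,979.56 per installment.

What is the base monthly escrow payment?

$1,421.62

Windstorm insurance: $3,100.32 per year
County property tax: $6,979.56 × 2 = $13,959.12 per year
Total per year = $17,059.44
Monthly escrow = $17,059.44 / 12 = $1,421.62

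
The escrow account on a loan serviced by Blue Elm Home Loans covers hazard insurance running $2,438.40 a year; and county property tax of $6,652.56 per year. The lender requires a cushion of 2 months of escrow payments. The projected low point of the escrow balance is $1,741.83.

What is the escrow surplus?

$226.67

Hazard insurance = $2,438.40 annually
County property tax = $6,652.56 annually
Annual escrow total = $9,090.96
Base monthly escrow = $9,090.96 / 12 = $757.58
Required reserve = 2 × $757.58 = $1,515.16
Excess over cushion: $1,741.83 − $1,515.16 = $226.67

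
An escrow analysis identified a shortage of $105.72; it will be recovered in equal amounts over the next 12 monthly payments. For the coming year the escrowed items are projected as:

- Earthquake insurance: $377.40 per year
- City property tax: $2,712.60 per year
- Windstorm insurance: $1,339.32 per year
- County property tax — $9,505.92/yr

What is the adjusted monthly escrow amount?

Earthquake insurance — $377.40/yr
City property tax — $2,712.60/yr
Windstorm insurance — $1,339.32/yr
County property tax — $9,505.92/yr
Total per year = $377.40 + $2,712.60 + $1,339.32 + $9,505.92 = $13,935.24
Per month = $13,935.24 / 12 = $1,161.27
Shortage per month = $105.72 ÷ 12 = $8.81
New monthly escrow = $1,161.27 + $8.81 = $1,170.08

$1,170.08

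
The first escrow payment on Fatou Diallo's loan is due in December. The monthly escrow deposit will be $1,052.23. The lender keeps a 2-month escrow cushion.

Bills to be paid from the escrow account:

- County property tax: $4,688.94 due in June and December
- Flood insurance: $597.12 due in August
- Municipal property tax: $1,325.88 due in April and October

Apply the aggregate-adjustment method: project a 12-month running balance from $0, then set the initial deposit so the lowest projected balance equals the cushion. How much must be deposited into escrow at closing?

Cushion = 2 × $1,052.23 = $2,104.46
Trial balance (start $0, +$1,052.23 each month, − disbursements):
  Dec: +$1,052.23 − $4,688.94 → -$3,636.71
  Jan: +$1,052.23 → -$2,584.48
  Feb: +$1,052.23 → -$1,532.25
  Mar: +$1,052.23 → -$480.02
  Apr: +$1,052.23 − $1,325.88 → -$753.67
  May: +$1,052.23 → $298.56
  Jun: +$1,052.23 − $4,688.94 → -$3,338.15
  Jul: +$1,052.23 → -$2,285.92
  Aug: +$1,052.23 − $597.12 → -$1,830.81
  Sep: +$1,052.23 → -$778.58
  Oct: +$1,052.23 − $1,325.88 → -$1,052.23
  Nov: +$1,052.23 → $0.00
Lowest trial balance = -$3,636.71 (Dec)
Initial deposit = cushion − low point = $2,104.46 − (-$3,636.71) = $5,741.17

$5,741.17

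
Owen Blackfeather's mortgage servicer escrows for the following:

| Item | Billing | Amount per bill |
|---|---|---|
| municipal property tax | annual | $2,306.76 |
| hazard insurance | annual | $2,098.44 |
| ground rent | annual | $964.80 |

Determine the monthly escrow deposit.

$447.50

Municipal property tax = $2,306.76/yr
Hazard insurance = $2,098.44/yr
Ground rent = $964.80/yr
Annual escrow total = $5,370.00
Monthly escrow = $5,370.00 / 12 = $447.50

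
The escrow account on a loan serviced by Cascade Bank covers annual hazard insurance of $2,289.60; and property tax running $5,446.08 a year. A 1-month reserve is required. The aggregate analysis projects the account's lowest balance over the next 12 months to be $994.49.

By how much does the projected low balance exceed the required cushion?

Hazard insurance — $2,289.60
Property tax — $5,446.08
Total per year = $2,289.60 + $5,446.08 = $7,735.68
Monthly escrow = $7,735.68 ÷ 12 = $644.64
Cushion = 1 × $644.64 = $644.64
Surplus = $994.49 − $644.64 = $349.85

$349.85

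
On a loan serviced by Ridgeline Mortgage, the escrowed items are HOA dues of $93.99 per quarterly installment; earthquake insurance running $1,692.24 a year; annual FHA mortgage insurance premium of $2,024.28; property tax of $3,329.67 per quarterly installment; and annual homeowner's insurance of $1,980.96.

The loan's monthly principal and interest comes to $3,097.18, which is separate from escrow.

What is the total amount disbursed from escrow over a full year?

$19,392.12

HOA dues: $93.99 × 4 = $375.96 per year
Earthquake insurance: $1,692.24 per year
FHA mortgage insurance premium: $2,024.28 per year
Property tax: $3,329.67 × 4 = $13,318.68 per year
Homeowner's insurance: $1,980.96 per year
Total per year = $19,392.12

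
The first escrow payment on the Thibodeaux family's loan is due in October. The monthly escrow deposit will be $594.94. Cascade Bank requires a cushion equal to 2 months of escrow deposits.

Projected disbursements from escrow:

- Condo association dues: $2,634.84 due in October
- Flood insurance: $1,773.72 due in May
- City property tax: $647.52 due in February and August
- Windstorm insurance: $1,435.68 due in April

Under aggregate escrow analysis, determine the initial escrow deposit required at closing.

$3,229.78

Cushion = 2 × $594.94 = $1,189.88
Trial balance (start $0, +$594.94 each month, − disbursements):
  Oct: +$594.94 − $2,634.84 → -$2,039.90
  Nov: +$594.94 → -$1,444.96
  Dec: +$594.94 → -$850.02
  Jan: +$594.94 → -$255.08
  Feb: +$594.94 − $647.52 → -$307.66
  Mar: +$594.94 → $287.28
  Apr: +$594.94 − $1,435.68 → -$553.46
  May: +$594.94 − $1,773.72 → -$1,732.24
  Jun: +$594.94 → -$1,137.30
  Jul: +$594.94 → -$542.36
  Aug: +$594.94 − $647.52 → -$594.94
  Sep: +$594.94 → $0.00
Lowest trial balance = -$2,039.90 (Oct)
Initial deposit = cushion − low point = $1,189.88 − (-$2,039.90) = $3,229.78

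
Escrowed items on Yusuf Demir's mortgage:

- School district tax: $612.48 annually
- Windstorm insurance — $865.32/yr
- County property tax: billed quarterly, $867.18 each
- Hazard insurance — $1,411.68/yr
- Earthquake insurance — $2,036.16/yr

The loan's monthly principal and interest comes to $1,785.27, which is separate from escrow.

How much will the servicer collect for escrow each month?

$699.53

School district tax = $612.48 annually
Windstorm insurance = $865.32 annually
County property tax = $867.18 × 4 = $3,468.72 annually
Hazard insurance = $1,411.68 annually
Earthquake insurance = $2,036.16 annually
Annual escrow total = $612.48 + $865.32 + $3,468.72 + $1,411.68 + $2,036.16 = $8,394.36
Per month = $8,394.36 ÷ 12 = $699.53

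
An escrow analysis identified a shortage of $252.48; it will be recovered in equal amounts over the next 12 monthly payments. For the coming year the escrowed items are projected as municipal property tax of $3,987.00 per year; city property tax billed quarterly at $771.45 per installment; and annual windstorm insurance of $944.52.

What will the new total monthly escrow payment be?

$689.15

Municipal property tax: $3,987.00/yr
City property tax: $771.45 × 4 = $3,085.80/yr
Windstorm insurance: $944.52/yr
Yearly total = $8,017.32
Monthly escrow = $8,017.32 / 12 = $668.11
Monthly shortage recovery: $252.48 / 12 = $21.04
Adjusted monthly = $668.11 + $21.04 = $689.15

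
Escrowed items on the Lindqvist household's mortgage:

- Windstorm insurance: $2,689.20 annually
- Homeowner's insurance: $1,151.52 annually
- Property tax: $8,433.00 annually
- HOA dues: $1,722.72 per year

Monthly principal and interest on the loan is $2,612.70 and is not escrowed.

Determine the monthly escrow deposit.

Windstorm insurance = $2,689.20
Homeowner's insurance = $1,151.52
Property tax = $8,433.00
HOA dues = $1,722.72
Total per year = $2,689.20 + $1,151.52 + $8,433.00 + $1,722.72 = $13,996.44
Base monthly escrow = $13,996.44 / 12 = $1,166.37

$1,166.37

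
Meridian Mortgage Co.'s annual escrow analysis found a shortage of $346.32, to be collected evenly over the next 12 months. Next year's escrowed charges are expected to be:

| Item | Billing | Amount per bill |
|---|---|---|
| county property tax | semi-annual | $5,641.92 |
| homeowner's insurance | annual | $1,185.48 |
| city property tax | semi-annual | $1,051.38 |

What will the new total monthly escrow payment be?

$1,243.20

County property tax = $5,641.92 × 2 = $11,283.84 per year
Homeowner's insurance = $1,185.48 per year
City property tax = $1,051.38 × 2 = $2,102.76 per year
Yearly total = $11,283.84 + $1,185.48 + $2,102.76 = $14,572.08
Per month = $14,572.08 ÷ 12 = $1,214.34
Monthly shortage recovery: $346.32 / 12 = $28.86
New monthly escrow = $1,214.34 + $28.86 = $1,243.20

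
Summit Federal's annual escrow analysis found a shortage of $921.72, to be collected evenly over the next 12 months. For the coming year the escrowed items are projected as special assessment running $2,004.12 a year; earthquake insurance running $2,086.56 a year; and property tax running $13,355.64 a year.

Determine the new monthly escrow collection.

Special assessment: $2,004.12/yr
Earthquake insurance: $2,086.56/yr
Property tax: $13,355.64/yr
Total annual escrow = $2,004.12 + $2,086.56 + $13,355.64 = $17,446.32
Base monthly escrow = $17,446.32 / 12 = $1,453.86
Shortage per month = $921.72 / 12 = $76.81
Adjusted monthly = $1,453.86 + $76.81 = $1,530.67

$1,530.67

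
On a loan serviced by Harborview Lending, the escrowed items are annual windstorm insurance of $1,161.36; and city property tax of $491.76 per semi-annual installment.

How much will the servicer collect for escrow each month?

Windstorm insurance — $1,161.36 per year
City property tax — $491.76 × 2 = $983.52 per year
Yearly total = $2,144.88
Base monthly escrow = $2,144.88 / 12 = $178.74

$178.74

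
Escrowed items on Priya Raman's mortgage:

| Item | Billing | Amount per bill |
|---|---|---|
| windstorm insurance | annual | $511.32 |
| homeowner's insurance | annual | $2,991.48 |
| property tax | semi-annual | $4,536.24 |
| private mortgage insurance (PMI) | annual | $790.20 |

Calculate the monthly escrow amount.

Windstorm insurance — $511.32 annually
Homeowner's insurance — $2,991.48 annually
Property tax — $4,536.24 × 2 = $9,072.48 annually
Private mortgage insurance (PMI) — $790.20 annually
Total annual escrow = $511.32 + $2,991.48 + $9,072.48 + $790.20 = $13,365.48
Per month = $13,365.48 / 12 = $1,113.79

$1,113.79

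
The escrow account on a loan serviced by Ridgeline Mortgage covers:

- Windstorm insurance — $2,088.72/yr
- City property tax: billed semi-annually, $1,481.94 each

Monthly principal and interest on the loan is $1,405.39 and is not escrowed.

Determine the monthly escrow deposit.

Windstorm insurance: $2,088.72
City property tax: $1,481.94 × 2 = $2,963.88
Annual escrow total = $2,088.72 + $2,963.88 = $5,052.60
Base monthly escrow = $5,052.60 ÷ 12 = $421.05

$421.05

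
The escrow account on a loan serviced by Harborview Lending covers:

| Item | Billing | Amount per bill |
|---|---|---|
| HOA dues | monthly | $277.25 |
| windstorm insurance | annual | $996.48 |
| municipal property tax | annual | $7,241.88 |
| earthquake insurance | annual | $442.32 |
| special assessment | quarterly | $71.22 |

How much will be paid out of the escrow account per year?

$12,292.56

HOA dues: $277.25 × 12 = $3,327.00/yr
Windstorm insurance: $996.48/yr
Municipal property tax: $7,241.88/yr
Earthquake insurance: $442.32/yr
Special assessment: $71.22 × 4 = $284.88/yr
Total per year = $3,327.00 + $996.48 + $7,241.88 + $442.32 + $284.88 = $12,292.56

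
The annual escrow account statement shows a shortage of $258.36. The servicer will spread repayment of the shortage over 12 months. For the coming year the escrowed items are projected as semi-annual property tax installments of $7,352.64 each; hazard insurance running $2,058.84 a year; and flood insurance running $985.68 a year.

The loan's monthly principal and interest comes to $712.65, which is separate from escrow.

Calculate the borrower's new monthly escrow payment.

$1,500.68

Property tax = $7,352.64 × 2 = $14,705.28
Hazard insurance = $2,058.84
Flood insurance = $985.68
Yearly total = $17,749.80
Per month = $17,749.80 ÷ 12 = $1,479.15
Shortage per month = $258.36 ÷ 12 = $21.53
New monthly escrow = $1,479.15 + $21.53 = $1,500.68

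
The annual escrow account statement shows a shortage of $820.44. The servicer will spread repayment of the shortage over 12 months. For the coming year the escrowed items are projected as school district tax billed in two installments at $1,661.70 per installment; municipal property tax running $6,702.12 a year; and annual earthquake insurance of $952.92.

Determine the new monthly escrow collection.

$983.24

School district tax = $1,661.70 × 2 = $3,323.40/yr
Municipal property tax = $6,702.12/yr
Earthquake insurance = $952.92/yr
Total per year = $10,978.44
Per month = $10,978.44 / 12 = $914.87
Shortage per month = $820.44 ÷ 12 = $68.37
New monthly escrow = $914.87 + $68.37 = $983.24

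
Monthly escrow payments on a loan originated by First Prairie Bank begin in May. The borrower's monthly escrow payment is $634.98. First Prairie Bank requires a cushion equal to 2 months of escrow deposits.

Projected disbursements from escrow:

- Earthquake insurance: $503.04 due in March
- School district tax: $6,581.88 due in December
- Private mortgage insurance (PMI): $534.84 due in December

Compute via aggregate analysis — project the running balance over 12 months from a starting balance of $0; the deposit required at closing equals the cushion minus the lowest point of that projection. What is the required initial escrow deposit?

Cushion = 2 × $634.98 = $1,269.96
Trial balance (start $0, +$634.98 each month, − disbursements):
  May: +$634.98 → $634.98
  Jun: +$634.98 → $1,269.96
  Jul: +$634.98 → $1,904.94
  Aug: +$634.98 → $2,539.92
  Sep: +$634.98 → $3,174.90
  Oct: +$634.98 → $3,809.88
  Nov: +$634.98 → $4,444.86
  Dec: +$634.98 − $7,116.72 → -$2,036.88
  Jan: +$634.98 → -$1,401.90
  Feb: +$634.98 → -$766.92
  Mar: +$634.98 − $503.04 → -$634.98
  Apr: +$634.98 → $0.00
Lowest trial balance = -$2,036.88 (Dec)
Initial deposit = cushion − low point = $1,269.96 − (-$2,036.88) = $3,306.84

$3,306.84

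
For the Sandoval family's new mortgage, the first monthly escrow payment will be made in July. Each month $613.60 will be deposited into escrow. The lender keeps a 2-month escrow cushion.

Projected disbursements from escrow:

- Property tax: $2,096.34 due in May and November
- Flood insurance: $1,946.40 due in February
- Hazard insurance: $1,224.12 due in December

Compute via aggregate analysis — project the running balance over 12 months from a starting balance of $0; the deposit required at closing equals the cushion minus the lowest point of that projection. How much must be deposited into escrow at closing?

Cushion = 2 × $613.60 = $1,227.20
Trial balance (start $0, +$613.60 each month, − disbursements):
  Jul: +$613.60 → $613.60
  Aug: +$613.60 → $1,227.20
  Sep: +$613.60 → $1,840.80
  Oct: +$613.60 → $2,454.40
  Nov: +$613.60 − $2,096.34 → $971.66
  Dec: +$613.60 − $1,224.12 → $361.14
  Jan: +$613.60 → $974.74
  Feb: +$613.60 − $1,946.40 → -$358.06
  Mar: +$613.60 → $255.54
  Apr: +$613.60 → $869.14
  May: +$613.60 − $2,096.34 → -$613.60
  Jun: +$613.60 → $0.00
Lowest trial balance = -$613.60 (May)
Initial deposit = cushion − low point = $1,227.20 − (-$613.60) = $1,840.80

$1,840.80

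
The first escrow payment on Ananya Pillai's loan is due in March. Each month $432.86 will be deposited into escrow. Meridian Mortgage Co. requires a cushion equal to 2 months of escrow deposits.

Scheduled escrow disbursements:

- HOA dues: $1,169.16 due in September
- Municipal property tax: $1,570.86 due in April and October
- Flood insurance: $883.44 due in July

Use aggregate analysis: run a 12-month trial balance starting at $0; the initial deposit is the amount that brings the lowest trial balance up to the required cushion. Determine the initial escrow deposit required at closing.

Cushion = 2 × $432.86 = $865.72
Trial balance (start $0, +$432.86 each month, − disbursements):
  Mar: +$432.86 → $432.86
  Apr: +$432.86 − $1,570.86 → -$705.14
  May: +$432.86 → -$272.28
  Jun: +$432.86 → $160.58
  Jul: +$432.86 − $883.44 → -$290.00
  Aug: +$432.86 → $142.86
  Sep: +$432.86 − $1,169.16 → -$593.44
  Oct: +$432.86 − $1,570.86 → -$1,731.44
  Nov: +$432.86 → -$1,298.58
  Dec: +$432.86 → -$865.72
  Jan: +$432.86 → -$432.86
  Feb: +$432.86 → $0.00
Lowest trial balance = -$1,731.44 (Oct)
Initial deposit = cushion − low point = $865.72 − (-$1,731.44) = $2,597.16

$2,597.16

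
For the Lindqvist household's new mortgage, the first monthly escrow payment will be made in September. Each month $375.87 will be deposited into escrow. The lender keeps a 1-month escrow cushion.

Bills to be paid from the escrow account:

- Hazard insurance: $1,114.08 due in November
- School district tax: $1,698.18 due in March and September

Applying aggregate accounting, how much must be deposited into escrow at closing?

$2,255.22

Cushion = 1 × $375.87 = $375.87
Trial balance (start $0, +$375.87 each month, − disbursements):
  Sep: +$375.87 − $1,698.18 → -$1,322.31
  Oct: +$375.87 → -$946.44
  Nov: +$375.87 − $1,114.08 → -$1,684.65
  Dec: +$375.87 → -$1,308.78
  Jan: +$375.87 → -$932.91
  Feb: +$375.87 → -$557.04
  Mar: +$375.87 − $1,698.18 → -$1,879.35
  Apr: +$375.87 → -$1,503.48
  May: +$375.87 → -$1,127.61
  Jun: +$375.87 → -$751.74
  Jul: +$375.87 → -$375.87
  Aug: +$375.87 → $0.00
Lowest trial balance = -$1,879.35 (Mar)
Initial deposit = cushion − low point = $375.87 − (-$1,879.35) = $2,255.22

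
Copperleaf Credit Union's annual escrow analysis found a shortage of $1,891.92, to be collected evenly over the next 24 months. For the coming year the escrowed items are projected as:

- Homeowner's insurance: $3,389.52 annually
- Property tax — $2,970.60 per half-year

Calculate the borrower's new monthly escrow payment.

$856.39

Homeowner's insurance = $3,389.52 annually
Property tax = $2,970.60 × 2 = $5,941.20 annually
Total annual escrow = $3,389.52 + $5,941.20 = $9,330.72
Monthly = $9,330.72 ÷ 12 = $777.56
Shortage spread = $1,891.92 ÷ 24 = $78.83/mo
New monthly escrow = $777.56 + $78.83 = $856.39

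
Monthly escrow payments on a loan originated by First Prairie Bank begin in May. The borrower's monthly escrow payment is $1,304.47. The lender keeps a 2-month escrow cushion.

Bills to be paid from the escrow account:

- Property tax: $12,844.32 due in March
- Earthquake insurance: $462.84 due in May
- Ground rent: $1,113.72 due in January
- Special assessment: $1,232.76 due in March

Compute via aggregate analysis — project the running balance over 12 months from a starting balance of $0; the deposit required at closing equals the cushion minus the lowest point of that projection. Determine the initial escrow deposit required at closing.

$3,913.41

Cushion = 2 × $1,304.47 = $2,608.94
Trial balance (start $0, +$1,304.47 each month, − disbursements):
  May: +$1,304.47 − $462.84 → $841.63
  Jun: +$1,304.47 → $2,146.10
  Jul: +$1,304.47 → $3,450.57
  Aug: +$1,304.47 → $4,755.04
  Sep: +$1,304.47 → $6,059.51
  Oct: +$1,304.47 → $7,363.98
  Nov: +$1,304.47 → $8,668.45
  Dec: +$1,304.47 → $9,972.92
  Jan: +$1,304.47 − $1,113.72 → $10,163.67
  Feb: +$1,304.47 → $11,468.14
  Mar: +$1,304.47 − $14,077.08 → -$1,304.47
  Apr: +$1,304.47 → $0.00
Lowest trial balance = -$1,304.47 (Mar)
Initial deposit = cushion − low point = $2,608.94 − (-$1,304.47) = $3,913.41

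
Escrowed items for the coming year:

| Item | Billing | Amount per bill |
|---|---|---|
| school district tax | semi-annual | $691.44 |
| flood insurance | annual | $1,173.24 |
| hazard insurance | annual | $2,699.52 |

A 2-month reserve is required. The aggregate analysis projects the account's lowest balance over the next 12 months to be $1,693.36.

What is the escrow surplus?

School district tax — $691.44 × 2 = $1,382.88
Flood insurance — $1,173.24
Hazard insurance — $2,699.52
Annual escrow total = $5,255.64
Monthly = $5,255.64 / 12 = $437.97
Required reserve = 2 × $437.97 = $875.94
Excess over cushion: $1,693.36 − $875.94 = $817.42

$817.42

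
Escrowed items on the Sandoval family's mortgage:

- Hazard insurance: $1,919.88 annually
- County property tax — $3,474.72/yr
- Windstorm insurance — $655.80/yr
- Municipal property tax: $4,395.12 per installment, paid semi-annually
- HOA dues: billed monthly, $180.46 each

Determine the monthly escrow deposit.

$1,417.18

Hazard insurance: $1,919.88
County property tax: $3,474.72
Windstorm insurance: $655.80
Municipal property tax: $4,395.12 × 2 = $8,790.24
HOA dues: $180.46 × 12 = $2,165.52
Total annual escrow = $1,919.88 + $3,474.72 + $655.80 + $8,790.24 + $2,165.52 = $17,006.16
Base monthly escrow = $17,006.16 ÷ 12 = $1,417.18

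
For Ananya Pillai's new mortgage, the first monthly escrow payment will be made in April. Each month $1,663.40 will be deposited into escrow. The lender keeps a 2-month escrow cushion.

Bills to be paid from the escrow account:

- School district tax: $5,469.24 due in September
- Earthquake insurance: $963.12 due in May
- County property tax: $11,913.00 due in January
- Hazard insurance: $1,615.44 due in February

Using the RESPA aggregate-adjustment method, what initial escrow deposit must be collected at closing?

$5,038.16

Cushion = 2 × $1,663.40 = $3,326.80
Trial balance (start $0, +$1,663.40 each month, − disbursements):
  Apr: +$1,663.40 → $1,663.40
  May: +$1,663.40 − $963.12 → $2,363.68
  Jun: +$1,663.40 → $4,027.08
  Jul: +$1,663.40 → $5,690.48
  Aug: +$1,663.40 → $7,353.88
  Sep: +$1,663.40 − $5,469.24 → $3,548.04
  Oct: +$1,663.40 → $5,211.44
  Nov: +$1,663.40 → $6,874.84
  Dec: +$1,663.40 → $8,538.24
  Jan: +$1,663.40 − $11,913.00 → -$1,711.36
  Feb: +$1,663.40 − $1,615.44 → -$1,663.40
  Mar: +$1,663.40 → $0.00
Lowest trial balance = -$1,711.36 (Jan)
Initial deposit = cushion − low point = $3,326.80 − (-$1,711.36) = $5,038.16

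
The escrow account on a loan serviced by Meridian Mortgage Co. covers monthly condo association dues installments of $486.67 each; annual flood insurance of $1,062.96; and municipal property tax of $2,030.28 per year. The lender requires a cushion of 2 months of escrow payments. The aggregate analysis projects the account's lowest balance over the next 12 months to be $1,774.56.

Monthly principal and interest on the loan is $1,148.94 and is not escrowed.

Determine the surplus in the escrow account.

Condo association dues = $486.67 × 12 = $5,840.04 per year
Flood insurance = $1,062.96 per year
Municipal property tax = $2,030.28 per year
Total annual escrow = $8,933.28
Per month = $8,933.28 ÷ 12 = $744.44
Cushion = 2 × $744.44 = $1,488.88
Excess over cushion: $1,774.56 − $1,488.88 = $285.68

$285.68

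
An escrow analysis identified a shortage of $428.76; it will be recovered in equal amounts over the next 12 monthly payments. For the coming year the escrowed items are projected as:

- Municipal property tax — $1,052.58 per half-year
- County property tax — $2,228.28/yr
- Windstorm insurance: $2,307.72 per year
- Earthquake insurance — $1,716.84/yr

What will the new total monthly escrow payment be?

$732.23

Municipal property tax — $1,052.58 × 2 = $2,105.16 per year
County property tax — $2,228.28 per year
Windstorm insurance — $2,307.72 per year
Earthquake insurance — $1,716.84 per year
Total annual escrow = $8,358.00
Base monthly escrow = $8,358.00 ÷ 12 = $696.50
Monthly shortage recovery: $428.76 / 12 = $35.73
Adjusted monthly = $696.50 + $35.73 = $732.23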